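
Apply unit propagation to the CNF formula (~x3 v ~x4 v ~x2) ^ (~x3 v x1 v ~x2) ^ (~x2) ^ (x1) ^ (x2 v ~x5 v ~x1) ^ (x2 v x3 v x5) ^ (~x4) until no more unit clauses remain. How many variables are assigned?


Unit propagation repeatedly assigns the literal in any unit clause, then simplifies.
Assignments in order: x2 = F, x1 = T, x5 = F, x3 = T, x4 = F.
No further unit clauses remain.
Total variables assigned = 5.

5


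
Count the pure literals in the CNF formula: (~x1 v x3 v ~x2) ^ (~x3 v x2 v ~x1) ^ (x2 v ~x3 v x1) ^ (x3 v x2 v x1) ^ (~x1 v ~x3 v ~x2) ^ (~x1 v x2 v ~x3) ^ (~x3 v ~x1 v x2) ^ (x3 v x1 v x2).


A pure literal appears in only one polarity across all clauses.
No pure literals found.
Count = 0.

0


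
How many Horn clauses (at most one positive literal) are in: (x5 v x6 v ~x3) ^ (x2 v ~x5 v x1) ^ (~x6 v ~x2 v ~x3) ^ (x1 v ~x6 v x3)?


A Horn clause has at most one positive literal.
Clause 1: 2 positive lit(s) -> not Horn
Clause 2: 2 positive lit(s) -> not Horn
Clause 3: 0 positive lit(s) -> Horn
Clause 4: 2 positive lit(s) -> not Horn
Total Horn clauses = 1.

1


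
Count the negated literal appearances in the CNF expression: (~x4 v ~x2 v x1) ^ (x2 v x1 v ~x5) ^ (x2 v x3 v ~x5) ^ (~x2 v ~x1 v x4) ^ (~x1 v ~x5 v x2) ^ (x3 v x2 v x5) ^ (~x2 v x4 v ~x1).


Scan each clause for negated literals.
Clause 1: 2 negative; Clause 2: 1 negative; Clause 3: 1 negative; Clause 4: 2 negative; Clause 5: 2 negative; Clause 6: 0 negative; Clause 7: 2 negative.
Total negative literal occurrences = 10.

10


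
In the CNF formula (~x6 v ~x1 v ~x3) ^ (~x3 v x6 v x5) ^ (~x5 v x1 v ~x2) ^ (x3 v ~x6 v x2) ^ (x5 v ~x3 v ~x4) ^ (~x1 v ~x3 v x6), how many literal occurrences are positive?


Scan each clause for unnegated literals.
Clause 1: 0 positive; Clause 2: 2 positive; Clause 3: 1 positive; Clause 4: 2 positive; Clause 5: 1 positive; Clause 6: 1 positive.
Total positive literal occurrences = 7.

7


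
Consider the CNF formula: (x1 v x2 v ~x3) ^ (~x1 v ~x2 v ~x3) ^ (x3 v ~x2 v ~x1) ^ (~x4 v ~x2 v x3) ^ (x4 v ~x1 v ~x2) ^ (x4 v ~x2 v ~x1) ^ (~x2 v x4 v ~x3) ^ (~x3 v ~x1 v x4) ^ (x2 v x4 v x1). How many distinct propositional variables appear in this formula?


Identify each distinct variable in the formula.
Variables found: x1, x2, x3, x4.
Total distinct variables = 4.

4


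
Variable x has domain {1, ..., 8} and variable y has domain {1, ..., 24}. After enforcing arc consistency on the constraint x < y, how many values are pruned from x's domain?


For the constraint x < y, x needs a supporting value in y's domain.
x can be at most 23 (one less than y's maximum).
Valid x values from domain: 8 out of 8.
Pruned = 8 - 8 = 0.

0


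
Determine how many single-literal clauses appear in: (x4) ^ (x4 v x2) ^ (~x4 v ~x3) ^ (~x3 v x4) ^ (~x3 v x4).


A unit clause contains exactly one literal.
Unit clauses found: (x4).
Count = 1.

1


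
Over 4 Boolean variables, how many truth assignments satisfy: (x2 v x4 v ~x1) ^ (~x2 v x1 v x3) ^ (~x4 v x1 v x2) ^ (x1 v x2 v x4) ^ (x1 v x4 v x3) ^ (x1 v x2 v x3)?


Enumerate all 16 truth assignments over 4 variables.
Test each against every clause.
Satisfying assignments found: 8.

8


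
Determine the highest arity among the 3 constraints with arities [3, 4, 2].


The arities are: 3, 4, 2.
Scan for the maximum value.
Maximum arity = 4.

4


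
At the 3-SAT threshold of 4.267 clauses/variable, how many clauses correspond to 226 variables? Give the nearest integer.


The 3-SAT phase transition occurs at approximately 4.267 clauses per variable.
m = 4.267 * 226 = 964.342.
Rounded to nearest integer: 964.

964


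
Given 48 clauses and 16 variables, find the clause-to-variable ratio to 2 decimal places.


Clause-to-variable ratio = clauses / variables.
48 / 16 = 3.0.

3.0


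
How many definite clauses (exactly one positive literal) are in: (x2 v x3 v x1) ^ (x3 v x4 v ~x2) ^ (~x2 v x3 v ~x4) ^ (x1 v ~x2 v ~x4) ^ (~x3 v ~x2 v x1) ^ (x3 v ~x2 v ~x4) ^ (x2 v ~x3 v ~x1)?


A definite clause has exactly one positive literal.
Clause 1: 3 positive -> not definite
Clause 2: 2 positive -> not definite
Clause 3: 1 positive -> definite
Clause 4: 1 positive -> definite
Clause 5: 1 positive -> definite
Clause 6: 1 positive -> definite
Clause 7: 1 positive -> definite
Definite clause count = 5.

5


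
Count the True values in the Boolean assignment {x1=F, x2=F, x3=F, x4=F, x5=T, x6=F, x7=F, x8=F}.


The weight is the number of variables assigned True.
True variables: x5.
Weight = 1.

1


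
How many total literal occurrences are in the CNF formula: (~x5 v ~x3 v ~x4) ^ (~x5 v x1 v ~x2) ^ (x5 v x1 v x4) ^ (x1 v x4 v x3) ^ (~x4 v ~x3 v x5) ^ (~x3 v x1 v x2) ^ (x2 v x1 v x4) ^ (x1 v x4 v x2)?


Clause lengths: 3, 3, 3, 3, 3, 3, 3, 3.
Sum = 3 + 3 + 3 + 3 + 3 + 3 + 3 + 3 = 24.

24


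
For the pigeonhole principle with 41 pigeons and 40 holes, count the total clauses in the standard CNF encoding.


The PHP encoding has two parts:
1) At-least-one-hole clauses: 41 (one per pigeon, each with 40 literals).
2) At-most-one-pigeon-per-hole clauses: 40 holes * C(41,2) = 40 * 820 = 32800.
Total clauses = 41 + 32800 = 32841.

32841


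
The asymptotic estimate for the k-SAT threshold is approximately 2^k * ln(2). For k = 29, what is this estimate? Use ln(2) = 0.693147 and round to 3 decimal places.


Using the asymptotic formula: threshold ~ 2^k * ln(2).
2^29 = 536870912.
536870912 * 0.693147 = 372130462.04.

372130462.04


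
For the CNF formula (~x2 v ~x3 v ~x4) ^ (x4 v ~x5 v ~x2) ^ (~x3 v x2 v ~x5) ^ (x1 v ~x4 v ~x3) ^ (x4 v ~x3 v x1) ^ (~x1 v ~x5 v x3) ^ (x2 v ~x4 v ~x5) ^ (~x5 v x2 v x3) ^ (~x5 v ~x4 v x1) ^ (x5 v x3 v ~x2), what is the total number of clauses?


Each group enclosed in parentheses joined by ^ is one clause.
Counting the conjuncts: 10 clauses.

10


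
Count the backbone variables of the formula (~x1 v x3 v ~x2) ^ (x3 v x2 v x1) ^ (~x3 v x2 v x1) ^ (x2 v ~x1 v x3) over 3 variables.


Find all satisfying assignments: 4 model(s).
Check which variables have the same value in every model.
No variable is fixed across all models.
Backbone size = 0.

0


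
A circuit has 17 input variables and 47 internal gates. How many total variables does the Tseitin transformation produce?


The Tseitin transformation introduces one auxiliary variable per gate.
Total variables = inputs + gates = 17 + 47 = 64.

64


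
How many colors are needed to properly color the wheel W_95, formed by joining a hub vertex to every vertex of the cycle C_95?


W_95 consists of the cycle C_95 together with a hub vertex adjacent to every cycle vertex.
The cycle C_95 needs 3 colors (odd cycle -> 3).
The hub is adjacent to every cycle vertex, so it must receive a new color distinct from all of them.
Chromatic number = 3 + 1 = 4.

4


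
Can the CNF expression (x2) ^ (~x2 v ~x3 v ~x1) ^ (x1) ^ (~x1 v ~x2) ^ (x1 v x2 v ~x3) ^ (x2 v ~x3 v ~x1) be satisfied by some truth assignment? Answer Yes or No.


Check all 8 possible truth assignments.
Number of satisfying assignments found: 0.
The formula is unsatisfiable.

No


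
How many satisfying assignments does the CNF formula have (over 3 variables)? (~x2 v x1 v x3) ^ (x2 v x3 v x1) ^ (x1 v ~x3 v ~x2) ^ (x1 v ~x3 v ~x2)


Enumerate all 8 truth assignments over 3 variables.
Test each against every clause.
Satisfying assignments found: 5.

5


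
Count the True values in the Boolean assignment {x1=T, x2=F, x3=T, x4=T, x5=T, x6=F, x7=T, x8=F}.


The weight is the number of variables assigned True.
True variables: x1, x3, x4, x5, x7.
Weight = 5.

5


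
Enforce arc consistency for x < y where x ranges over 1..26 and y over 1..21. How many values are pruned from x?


For the constraint x < y, x needs a supporting value in y's domain.
x can be at most 20 (one less than y's maximum).
Valid x values from domain: 20 out of 26.
Pruned = 26 - 20 = 6.

6


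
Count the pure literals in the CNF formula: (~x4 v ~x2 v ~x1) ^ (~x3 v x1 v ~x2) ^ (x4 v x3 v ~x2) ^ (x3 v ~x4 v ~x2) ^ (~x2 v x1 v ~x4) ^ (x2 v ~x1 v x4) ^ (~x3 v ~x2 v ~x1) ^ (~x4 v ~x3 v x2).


A pure literal appears in only one polarity across all clauses.
No pure literals found.
Count = 0.

0


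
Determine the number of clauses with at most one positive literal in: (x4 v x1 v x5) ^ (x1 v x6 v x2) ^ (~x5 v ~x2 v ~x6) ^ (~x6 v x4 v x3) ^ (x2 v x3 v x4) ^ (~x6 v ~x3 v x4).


A Horn clause has at most one positive literal.
Clause 1: 3 positive lit(s) -> not Horn
Clause 2: 3 positive lit(s) -> not Horn
Clause 3: 0 positive lit(s) -> Horn
Clause 4: 2 positive lit(s) -> not Horn
Clause 5: 3 positive lit(s) -> not Horn
Clause 6: 1 positive lit(s) -> Horn
Total Horn clauses = 2.

2


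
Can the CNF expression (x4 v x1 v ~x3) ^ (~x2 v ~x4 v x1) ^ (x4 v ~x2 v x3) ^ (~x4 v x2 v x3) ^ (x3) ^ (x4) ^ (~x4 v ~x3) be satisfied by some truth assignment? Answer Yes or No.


Check all 16 possible truth assignments.
Number of satisfying assignments found: 0.
The formula is unsatisfiable.

No


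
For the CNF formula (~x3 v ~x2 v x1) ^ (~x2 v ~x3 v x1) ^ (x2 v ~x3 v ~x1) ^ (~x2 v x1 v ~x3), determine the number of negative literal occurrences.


Scan each clause for negated literals.
Clause 1: 2 negative; Clause 2: 2 negative; Clause 3: 2 negative; Clause 4: 2 negative.
Total negative literal occurrences = 8.

8


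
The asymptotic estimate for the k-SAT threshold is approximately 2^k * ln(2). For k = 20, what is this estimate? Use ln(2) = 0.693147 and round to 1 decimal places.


Using the asymptotic formula: threshold ~ 2^k * ln(2).
2^20 = 1048576.
1048576 * 0.693147 = 726817.3.

726817.3


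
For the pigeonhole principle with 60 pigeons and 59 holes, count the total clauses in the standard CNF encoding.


The PHP encoding has two parts:
1) At-least-one-hole clauses: 60 (one per pigeon, each with 59 literals).
2) At-most-one-pigeon-per-hole clauses: 59 holes * C(60,2) = 59 * 1770 = 104430.
Total clauses = 60 + 104430 = 104490.

104490


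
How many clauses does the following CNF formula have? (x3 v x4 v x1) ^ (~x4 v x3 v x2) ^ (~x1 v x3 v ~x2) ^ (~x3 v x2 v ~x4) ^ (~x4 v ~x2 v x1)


Each group enclosed in parentheses joined by ^ is one clause.
Counting the conjuncts: 5 clauses.

5


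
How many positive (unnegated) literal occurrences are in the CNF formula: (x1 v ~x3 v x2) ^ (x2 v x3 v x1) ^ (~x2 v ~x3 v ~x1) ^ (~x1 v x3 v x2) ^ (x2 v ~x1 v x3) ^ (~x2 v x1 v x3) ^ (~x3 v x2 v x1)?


Scan each clause for unnegated literals.
Clause 1: 2 positive; Clause 2: 3 positive; Clause 3: 0 positive; Clause 4: 2 positive; Clause 5: 2 positive; Clause 6: 2 positive; Clause 7: 2 positive.
Total positive literal occurrences = 13.

13


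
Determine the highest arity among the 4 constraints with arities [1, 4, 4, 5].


The arities are: 1, 4, 4, 5.
Scan for the maximum value.
Maximum arity = 5.

5


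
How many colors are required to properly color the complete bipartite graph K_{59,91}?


K_{59,91} is bipartite by definition: the two parts are independent sets, with every edge crossing between them.
Color all vertices in one part with color 1 and all vertices in the other part with color 2.
Since the graph has at least one edge, one color does not suffice.
Chromatic number = 2.

2


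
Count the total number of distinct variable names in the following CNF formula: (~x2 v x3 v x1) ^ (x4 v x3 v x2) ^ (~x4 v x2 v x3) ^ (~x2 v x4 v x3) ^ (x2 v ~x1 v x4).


Identify each distinct variable in the formula.
Variables found: x1, x2, x3, x4.
Total distinct variables = 4.

4


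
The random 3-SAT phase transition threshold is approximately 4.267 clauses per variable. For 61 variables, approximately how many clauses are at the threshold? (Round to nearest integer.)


The 3-SAT phase transition occurs at approximately 4.267 clauses per variable.
m = 4.267 * 61 = 260.287.
Rounded to nearest integer: 260.

260


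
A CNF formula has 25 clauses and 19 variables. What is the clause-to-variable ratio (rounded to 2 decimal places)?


Clause-to-variable ratio = clauses / variables.
25 / 19 = 1.32.

1.32


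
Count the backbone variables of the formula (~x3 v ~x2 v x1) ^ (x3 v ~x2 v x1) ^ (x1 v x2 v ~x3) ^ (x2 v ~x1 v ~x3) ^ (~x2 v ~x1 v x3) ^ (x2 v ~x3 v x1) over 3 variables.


Find all satisfying assignments: 3 model(s).
Check which variables have the same value in every model.
No variable is fixed across all models.
Backbone size = 0.

0


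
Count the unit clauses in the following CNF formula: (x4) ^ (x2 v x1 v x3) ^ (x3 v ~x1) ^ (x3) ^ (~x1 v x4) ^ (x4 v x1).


A unit clause contains exactly one literal.
Unit clauses found: (x4), (x3).
Count = 2.

2


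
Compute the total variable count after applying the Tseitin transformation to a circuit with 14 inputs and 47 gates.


The Tseitin transformation introduces one auxiliary variable per gate.
Total variables = inputs + gates = 14 + 47 = 61.

61


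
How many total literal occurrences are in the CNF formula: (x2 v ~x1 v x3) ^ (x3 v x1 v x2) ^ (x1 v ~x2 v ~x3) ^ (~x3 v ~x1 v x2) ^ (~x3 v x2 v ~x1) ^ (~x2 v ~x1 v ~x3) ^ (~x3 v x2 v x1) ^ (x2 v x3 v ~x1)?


Clause lengths: 3, 3, 3, 3, 3, 3, 3, 3.
Sum = 3 + 3 + 3 + 3 + 3 + 3 + 3 + 3 = 24.

24


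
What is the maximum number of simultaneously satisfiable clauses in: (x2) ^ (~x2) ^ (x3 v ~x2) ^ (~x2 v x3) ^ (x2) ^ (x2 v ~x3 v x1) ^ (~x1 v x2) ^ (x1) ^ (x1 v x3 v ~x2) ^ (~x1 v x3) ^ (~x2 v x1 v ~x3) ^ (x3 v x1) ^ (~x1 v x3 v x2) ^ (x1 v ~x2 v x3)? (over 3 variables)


Enumerate all 8 truth assignments.
For each, count how many of the 14 clauses are satisfied.
The formula is not fully satisfiable, so the maximum is below 14.
Maximum simultaneously satisfiable clauses = 13.

13


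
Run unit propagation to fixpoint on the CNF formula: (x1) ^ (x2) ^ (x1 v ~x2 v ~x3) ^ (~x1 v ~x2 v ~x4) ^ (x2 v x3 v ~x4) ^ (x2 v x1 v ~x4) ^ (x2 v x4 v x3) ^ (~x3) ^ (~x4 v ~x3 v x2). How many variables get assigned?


Unit propagation repeatedly assigns the literal in any unit clause, then simplifies.
Assignments in order: x1 = T, x2 = T, x4 = F, x3 = F.
No further unit clauses remain.
Total variables assigned = 4.

4


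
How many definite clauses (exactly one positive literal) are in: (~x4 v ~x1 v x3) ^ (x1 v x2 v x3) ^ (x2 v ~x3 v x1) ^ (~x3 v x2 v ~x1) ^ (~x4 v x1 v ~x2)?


A definite clause has exactly one positive literal.
Clause 1: 1 positive -> definite
Clause 2: 3 positive -> not definite
Clause 3: 2 positive -> not definite
Clause 4: 1 positive -> definite
Clause 5: 1 positive -> definite
Definite clause count = 3.

3


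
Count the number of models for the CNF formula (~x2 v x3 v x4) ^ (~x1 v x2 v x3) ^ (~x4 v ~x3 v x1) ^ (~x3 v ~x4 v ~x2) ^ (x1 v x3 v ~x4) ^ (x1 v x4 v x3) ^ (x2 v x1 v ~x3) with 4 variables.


Enumerate all 16 truth assignments over 4 variables.
Test each against every clause.
Satisfying assignments found: 5.

5


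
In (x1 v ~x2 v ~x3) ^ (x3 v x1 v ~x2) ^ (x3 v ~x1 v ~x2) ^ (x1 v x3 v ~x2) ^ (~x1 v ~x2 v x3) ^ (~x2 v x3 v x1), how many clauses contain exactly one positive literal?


A definite clause has exactly one positive literal.
Clause 1: 1 positive -> definite
Clause 2: 2 positive -> not definite
Clause 3: 1 positive -> definite
Clause 4: 2 positive -> not definite
Clause 5: 1 positive -> definite
Clause 6: 2 positive -> not definite
Definite clause count = 3.

3


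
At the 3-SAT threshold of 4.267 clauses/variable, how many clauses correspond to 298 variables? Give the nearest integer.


The 3-SAT phase transition occurs at approximately 4.267 clauses per variable.
m = 4.267 * 298 = 1271.566.
Rounded to nearest integer: 1272.

1272


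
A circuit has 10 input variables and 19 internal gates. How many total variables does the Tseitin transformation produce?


The Tseitin transformation introduces one auxiliary variable per gate.
Total variables = inputs + gates = 10 + 19 = 29.

29


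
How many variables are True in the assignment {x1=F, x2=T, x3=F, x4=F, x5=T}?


The weight is the number of variables assigned True.
True variables: x2, x5.
Weight = 2.

2


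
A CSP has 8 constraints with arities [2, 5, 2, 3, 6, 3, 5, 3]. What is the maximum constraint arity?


The arities are: 2, 5, 2, 3, 6, 3, 5, 3.
Scan for the maximum value.
Maximum arity = 6.

6


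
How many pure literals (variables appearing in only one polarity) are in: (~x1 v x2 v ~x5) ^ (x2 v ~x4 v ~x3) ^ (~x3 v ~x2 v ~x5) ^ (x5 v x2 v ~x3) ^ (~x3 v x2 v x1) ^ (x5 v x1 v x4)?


A pure literal appears in only one polarity across all clauses.
Pure literals: x3 (negative only).
Count = 1.

1


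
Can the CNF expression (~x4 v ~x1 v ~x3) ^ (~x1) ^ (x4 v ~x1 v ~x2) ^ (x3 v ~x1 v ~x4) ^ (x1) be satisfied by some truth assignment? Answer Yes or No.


Check all 16 possible truth assignments.
Number of satisfying assignments found: 0.
The formula is unsatisfiable.

No


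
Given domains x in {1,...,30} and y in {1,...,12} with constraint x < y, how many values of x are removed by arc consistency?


For the constraint x < y, x needs a supporting value in y's domain.
x can be at most 11 (one less than y's maximum).
Valid x values from domain: 11 out of 30.
Pruned = 30 - 11 = 19.

19


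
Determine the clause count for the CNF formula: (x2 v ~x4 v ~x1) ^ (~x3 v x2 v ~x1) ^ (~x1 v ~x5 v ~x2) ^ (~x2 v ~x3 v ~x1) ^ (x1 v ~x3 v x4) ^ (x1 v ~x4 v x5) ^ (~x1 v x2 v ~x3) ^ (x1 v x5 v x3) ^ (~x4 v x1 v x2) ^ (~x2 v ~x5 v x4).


Each group enclosed in parentheses joined by ^ is one clause.
Counting the conjuncts: 10 clauses.

10


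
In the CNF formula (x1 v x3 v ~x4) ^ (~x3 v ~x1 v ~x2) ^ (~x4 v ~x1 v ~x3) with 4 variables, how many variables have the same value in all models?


Find all satisfying assignments: 11 model(s).
Check which variables have the same value in every model.
No variable is fixed across all models.
Backbone size = 0.

0


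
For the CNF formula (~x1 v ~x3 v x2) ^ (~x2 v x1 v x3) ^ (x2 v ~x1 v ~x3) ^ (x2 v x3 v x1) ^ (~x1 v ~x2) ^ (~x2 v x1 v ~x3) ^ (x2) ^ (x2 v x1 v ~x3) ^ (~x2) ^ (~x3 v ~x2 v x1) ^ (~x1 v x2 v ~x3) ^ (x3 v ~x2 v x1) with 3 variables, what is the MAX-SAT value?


Enumerate all 8 truth assignments.
For each, count how many of the 12 clauses are satisfied.
The formula is not fully satisfiable, so the maximum is below 12.
Maximum simultaneously satisfiable clauses = 11.

11


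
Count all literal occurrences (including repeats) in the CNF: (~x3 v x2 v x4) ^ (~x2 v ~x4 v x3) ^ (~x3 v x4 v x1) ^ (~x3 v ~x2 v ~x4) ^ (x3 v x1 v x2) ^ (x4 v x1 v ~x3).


Clause lengths: 3, 3, 3, 3, 3, 3.
Sum = 3 + 3 + 3 + 3 + 3 + 3 = 18.

18


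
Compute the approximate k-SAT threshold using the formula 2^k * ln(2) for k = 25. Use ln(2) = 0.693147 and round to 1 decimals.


Using the asymptotic formula: threshold ~ 2^k * ln(2).
2^25 = 33554432.
33554432 * 0.693147 = 23258153.9.

23258153.9


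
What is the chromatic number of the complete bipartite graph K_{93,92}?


K_{93,92} is bipartite by definition: the two parts are independent sets, with every edge crossing between them.
Color all vertices in one part with color 1 and all vertices in the other part with color 2.
Since the graph has at least one edge, one color does not suffice.
Chromatic number = 2.

2


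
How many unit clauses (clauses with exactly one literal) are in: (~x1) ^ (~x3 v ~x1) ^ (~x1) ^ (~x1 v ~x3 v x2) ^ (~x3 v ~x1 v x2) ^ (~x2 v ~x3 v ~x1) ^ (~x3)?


A unit clause contains exactly one literal.
Unit clauses found: (~x1), (~x1), (~x3).
Count = 3.

3


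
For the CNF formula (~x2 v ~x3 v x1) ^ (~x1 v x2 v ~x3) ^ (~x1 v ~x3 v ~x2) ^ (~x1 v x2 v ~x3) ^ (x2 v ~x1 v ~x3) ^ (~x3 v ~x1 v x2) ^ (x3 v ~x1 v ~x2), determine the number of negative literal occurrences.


Scan each clause for negated literals.
Clause 1: 2 negative; Clause 2: 2 negative; Clause 3: 3 negative; Clause 4: 2 negative; Clause 5: 2 negative; Clause 6: 2 negative; Clause 7: 2 negative.
Total negative literal occurrences = 15.

15


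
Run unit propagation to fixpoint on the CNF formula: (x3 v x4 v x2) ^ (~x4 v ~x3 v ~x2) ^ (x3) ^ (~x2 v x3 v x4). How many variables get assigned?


Unit propagation repeatedly assigns the literal in any unit clause, then simplifies.
Assignments in order: x3 = T.
No further unit clauses remain.
Total variables assigned = 1.

1


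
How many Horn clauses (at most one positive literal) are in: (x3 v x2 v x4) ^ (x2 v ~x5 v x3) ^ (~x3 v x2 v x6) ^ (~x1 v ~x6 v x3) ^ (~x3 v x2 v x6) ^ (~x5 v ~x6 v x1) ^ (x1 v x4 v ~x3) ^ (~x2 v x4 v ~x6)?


A Horn clause has at most one positive literal.
Clause 1: 3 positive lit(s) -> not Horn
Clause 2: 2 positive lit(s) -> not Horn
Clause 3: 2 positive lit(s) -> not Horn
Clause 4: 1 positive lit(s) -> Horn
Clause 5: 2 positive lit(s) -> not Horn
Clause 6: 1 positive lit(s) -> Horn
Clause 7: 2 positive lit(s) -> not Horn
Clause 8: 1 positive lit(s) -> Horn
Total Horn clauses = 3.

3


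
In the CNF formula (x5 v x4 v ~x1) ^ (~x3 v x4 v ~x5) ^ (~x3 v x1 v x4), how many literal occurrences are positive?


Scan each clause for unnegated literals.
Clause 1: 2 positive; Clause 2: 1 positive; Clause 3: 2 positive.
Total positive literal occurrences = 5.

5


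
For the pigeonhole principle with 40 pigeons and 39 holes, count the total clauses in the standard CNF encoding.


The PHP encoding has two parts:
1) At-least-one-hole clauses: 40 (one per pigeon, each with 39 literals).
2) At-most-one-pigeon-per-hole clauses: 39 holes * C(40,2) = 39 * 780 = 30420.
Total clauses = 40 + 30420 = 30460.

30460


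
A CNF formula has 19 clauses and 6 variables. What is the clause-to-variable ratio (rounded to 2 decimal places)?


Clause-to-variable ratio = clauses / variables.
19 / 6 = 3.17.

3.17


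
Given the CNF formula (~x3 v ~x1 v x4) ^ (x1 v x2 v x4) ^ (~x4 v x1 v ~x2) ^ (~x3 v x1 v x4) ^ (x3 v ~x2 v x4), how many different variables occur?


Identify each distinct variable in the formula.
Variables found: x1, x2, x3, x4.
Total distinct variables = 4.

4


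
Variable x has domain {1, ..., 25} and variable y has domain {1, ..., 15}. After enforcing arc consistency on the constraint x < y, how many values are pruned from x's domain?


For the constraint x < y, x needs a supporting value in y's domain.
x can be at most 14 (one less than y's maximum).
Valid x values from domain: 14 out of 25.
Pruned = 25 - 14 = 11.

11


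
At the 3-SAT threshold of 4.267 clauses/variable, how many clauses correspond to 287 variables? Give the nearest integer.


The 3-SAT phase transition occurs at approximately 4.267 clauses per variable.
m = 4.267 * 287 = 1224.629.
Rounded to nearest integer: 1225.

1225


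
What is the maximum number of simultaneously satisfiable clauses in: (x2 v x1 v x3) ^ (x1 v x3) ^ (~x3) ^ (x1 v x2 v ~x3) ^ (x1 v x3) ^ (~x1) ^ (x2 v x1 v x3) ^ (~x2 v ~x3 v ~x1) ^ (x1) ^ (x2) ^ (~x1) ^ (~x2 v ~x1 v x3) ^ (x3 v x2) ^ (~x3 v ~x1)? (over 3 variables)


Enumerate all 8 truth assignments.
For each, count how many of the 14 clauses are satisfied.
The formula is not fully satisfiable, so the maximum is below 14.
Maximum simultaneously satisfiable clauses = 12.

12


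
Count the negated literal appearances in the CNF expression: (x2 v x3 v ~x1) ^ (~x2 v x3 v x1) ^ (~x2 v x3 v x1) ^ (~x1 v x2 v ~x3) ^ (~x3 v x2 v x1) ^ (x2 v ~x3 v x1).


Scan each clause for negated literals.
Clause 1: 1 negative; Clause 2: 1 negative; Clause 3: 1 negative; Clause 4: 2 negative; Clause 5: 1 negative; Clause 6: 1 negative.
Total negative literal occurrences = 7.

7


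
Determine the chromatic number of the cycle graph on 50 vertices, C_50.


A cycle on an even number of vertices is bipartite: alternate two colors around the cycle.
Since 50 is even, two colors suffice, and at least two are needed because the graph has edges.
Chromatic number = 2.

2


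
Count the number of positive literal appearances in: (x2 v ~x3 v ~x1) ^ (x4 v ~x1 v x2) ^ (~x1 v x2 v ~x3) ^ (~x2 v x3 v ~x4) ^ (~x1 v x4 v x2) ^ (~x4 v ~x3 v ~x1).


Scan each clause for unnegated literals.
Clause 1: 1 positive; Clause 2: 2 positive; Clause 3: 1 positive; Clause 4: 1 positive; Clause 5: 2 positive; Clause 6: 0 positive.
Total positive literal occurrences = 7.

7


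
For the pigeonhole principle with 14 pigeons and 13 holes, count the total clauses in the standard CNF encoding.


The PHP encoding has two parts:
1) At-least-one-hole clauses: 14 (one per pigeon, each with 13 literals).
2) At-most-one-pigeon-per-hole clauses: 13 holes * C(14,2) = 13 * 91 = 1183.
Total clauses = 14 + 1183 = 1197.

1197


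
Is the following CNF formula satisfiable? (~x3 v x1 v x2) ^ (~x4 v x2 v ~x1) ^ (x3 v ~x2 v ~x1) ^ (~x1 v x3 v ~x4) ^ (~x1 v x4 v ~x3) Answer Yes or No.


Check all 16 possible truth assignments.
Number of satisfying assignments found: 8.
The formula is satisfiable.

Yes


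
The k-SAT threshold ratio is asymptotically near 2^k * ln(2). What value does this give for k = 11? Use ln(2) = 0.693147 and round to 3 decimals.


Using the asymptotic formula: threshold ~ 2^k * ln(2).
2^11 = 2048.
2048 * 0.693147 = 1419.565.

1419.565


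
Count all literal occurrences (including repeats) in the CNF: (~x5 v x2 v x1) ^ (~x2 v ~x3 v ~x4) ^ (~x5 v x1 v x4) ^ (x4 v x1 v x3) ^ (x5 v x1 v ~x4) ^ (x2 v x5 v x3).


Clause lengths: 3, 3, 3, 3, 3, 3.
Sum = 3 + 3 + 3 + 3 + 3 + 3 = 18.

18


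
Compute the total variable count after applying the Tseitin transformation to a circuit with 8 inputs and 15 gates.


The Tseitin transformation introduces one auxiliary variable per gate.
Total variables = inputs + gates = 8 + 15 = 23.

23


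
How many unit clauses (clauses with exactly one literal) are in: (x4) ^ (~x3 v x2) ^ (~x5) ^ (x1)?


A unit clause contains exactly one literal.
Unit clauses found: (x4), (~x5), (x1).
Count = 3.

3


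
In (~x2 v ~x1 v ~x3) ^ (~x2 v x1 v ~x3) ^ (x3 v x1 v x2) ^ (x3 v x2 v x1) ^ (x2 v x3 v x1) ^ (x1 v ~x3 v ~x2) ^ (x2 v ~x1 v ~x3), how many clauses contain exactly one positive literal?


A definite clause has exactly one positive literal.
Clause 1: 0 positive -> not definite
Clause 2: 1 positive -> definite
Clause 3: 3 positive -> not definite
Clause 4: 3 positive -> not definite
Clause 5: 3 positive -> not definite
Clause 6: 1 positive -> definite
Clause 7: 1 positive -> definite
Definite clause count = 3.

3


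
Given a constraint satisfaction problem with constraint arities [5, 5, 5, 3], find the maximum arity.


The arities are: 5, 5, 5, 3.
Scan for the maximum value.
Maximum arity = 5.

5


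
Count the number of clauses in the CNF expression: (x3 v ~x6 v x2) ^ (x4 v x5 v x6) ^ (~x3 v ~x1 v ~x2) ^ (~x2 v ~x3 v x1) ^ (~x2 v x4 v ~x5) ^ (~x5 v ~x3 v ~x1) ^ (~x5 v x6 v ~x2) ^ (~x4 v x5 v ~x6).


Each group enclosed in parentheses joined by ^ is one clause.
Counting the conjuncts: 8 clauses.

8


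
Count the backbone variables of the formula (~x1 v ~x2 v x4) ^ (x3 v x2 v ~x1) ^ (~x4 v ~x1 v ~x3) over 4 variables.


Find all satisfying assignments: 10 model(s).
Check which variables have the same value in every model.
No variable is fixed across all models.
Backbone size = 0.

0


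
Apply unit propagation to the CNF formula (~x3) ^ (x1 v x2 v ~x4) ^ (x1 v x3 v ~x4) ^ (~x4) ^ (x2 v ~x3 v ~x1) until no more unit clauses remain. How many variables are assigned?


Unit propagation repeatedly assigns the literal in any unit clause, then simplifies.
Assignments in order: x3 = F, x4 = F.
No further unit clauses remain.
Total variables assigned = 2.

2


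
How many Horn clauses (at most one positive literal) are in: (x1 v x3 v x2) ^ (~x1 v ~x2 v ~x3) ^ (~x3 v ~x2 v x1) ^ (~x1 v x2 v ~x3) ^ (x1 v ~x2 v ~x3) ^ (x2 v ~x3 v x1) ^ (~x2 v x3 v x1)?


A Horn clause has at most one positive literal.
Clause 1: 3 positive lit(s) -> not Horn
Clause 2: 0 positive lit(s) -> Horn
Clause 3: 1 positive lit(s) -> Horn
Clause 4: 1 positive lit(s) -> Horn
Clause 5: 1 positive lit(s) -> Horn
Clause 6: 2 positive lit(s) -> not Horn
Clause 7: 2 positive lit(s) -> not Horn
Total Horn clauses = 4.

4


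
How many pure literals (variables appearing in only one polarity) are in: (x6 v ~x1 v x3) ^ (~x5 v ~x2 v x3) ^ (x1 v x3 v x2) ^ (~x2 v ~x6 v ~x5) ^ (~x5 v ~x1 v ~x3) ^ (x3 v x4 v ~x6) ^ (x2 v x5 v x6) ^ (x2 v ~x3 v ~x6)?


A pure literal appears in only one polarity across all clauses.
Pure literals: x4 (positive only).
Count = 1.

1


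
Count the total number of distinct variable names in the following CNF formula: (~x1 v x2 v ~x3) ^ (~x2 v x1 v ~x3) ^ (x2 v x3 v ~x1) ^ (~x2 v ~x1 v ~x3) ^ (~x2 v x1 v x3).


Identify each distinct variable in the formula.
Variables found: x1, x2, x3.
Total distinct variables = 3.

3


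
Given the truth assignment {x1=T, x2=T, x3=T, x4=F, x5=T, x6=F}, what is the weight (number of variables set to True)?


The weight is the number of variables assigned True.
True variables: x1, x2, x3, x5.
Weight = 4.

4


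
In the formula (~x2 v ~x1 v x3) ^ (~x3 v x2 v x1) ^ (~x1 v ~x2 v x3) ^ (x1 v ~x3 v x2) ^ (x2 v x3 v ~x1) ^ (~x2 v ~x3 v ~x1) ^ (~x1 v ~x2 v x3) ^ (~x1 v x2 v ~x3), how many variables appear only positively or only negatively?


A pure literal appears in only one polarity across all clauses.
No pure literals found.
Count = 0.

0


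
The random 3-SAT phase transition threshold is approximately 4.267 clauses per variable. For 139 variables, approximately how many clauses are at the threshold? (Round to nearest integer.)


The 3-SAT phase transition occurs at approximately 4.267 clauses per variable.
m = 4.267 * 139 = 593.113.
Rounded to nearest integer: 593.

593


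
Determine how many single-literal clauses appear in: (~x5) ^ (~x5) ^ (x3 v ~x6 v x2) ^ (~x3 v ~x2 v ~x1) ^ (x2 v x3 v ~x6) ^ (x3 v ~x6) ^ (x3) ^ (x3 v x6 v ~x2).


A unit clause contains exactly one literal.
Unit clauses found: (~x5), (~x5), (x3).
Count = 3.

3


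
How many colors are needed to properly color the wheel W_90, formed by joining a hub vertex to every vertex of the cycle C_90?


W_90 consists of the cycle C_90 together with a hub vertex adjacent to every cycle vertex.
The cycle C_90 needs 2 colors (even cycle -> 2).
The hub is adjacent to every cycle vertex, so it must receive a new color distinct from all of them.
Chromatic number = 2 + 1 = 3.

3


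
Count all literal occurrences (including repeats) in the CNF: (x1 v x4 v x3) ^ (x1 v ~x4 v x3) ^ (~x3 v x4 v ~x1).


Clause lengths: 3, 3, 3.
Sum = 3 + 3 + 3 = 9.

9


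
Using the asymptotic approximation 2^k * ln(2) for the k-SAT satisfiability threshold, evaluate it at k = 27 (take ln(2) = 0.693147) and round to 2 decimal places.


Using the asymptotic formula: threshold ~ 2^k * ln(2).
2^27 = 134217728.
134217728 * 0.693147 = 93032615.51.

93032615.51


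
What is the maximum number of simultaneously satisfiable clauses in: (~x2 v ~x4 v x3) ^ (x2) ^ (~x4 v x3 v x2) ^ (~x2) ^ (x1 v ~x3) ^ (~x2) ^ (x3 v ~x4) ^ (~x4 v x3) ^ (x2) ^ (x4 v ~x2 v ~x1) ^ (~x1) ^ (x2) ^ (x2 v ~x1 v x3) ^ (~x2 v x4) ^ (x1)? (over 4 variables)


Enumerate all 16 truth assignments.
For each, count how many of the 15 clauses are satisfied.
The formula is not fully satisfiable, so the maximum is below 15.
Maximum simultaneously satisfiable clauses = 12.

12


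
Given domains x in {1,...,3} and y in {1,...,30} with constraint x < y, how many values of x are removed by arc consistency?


For the constraint x < y, x needs a supporting value in y's domain.
x can be at most 29 (one less than y's maximum).
Valid x values from domain: 3 out of 3.
Pruned = 3 - 3 = 0.

0


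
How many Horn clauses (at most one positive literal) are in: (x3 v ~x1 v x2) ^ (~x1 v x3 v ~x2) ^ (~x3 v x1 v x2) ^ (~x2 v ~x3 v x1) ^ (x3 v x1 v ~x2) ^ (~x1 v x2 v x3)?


A Horn clause has at most one positive literal.
Clause 1: 2 positive lit(s) -> not Horn
Clause 2: 1 positive lit(s) -> Horn
Clause 3: 2 positive lit(s) -> not Horn
Clause 4: 1 positive lit(s) -> Horn
Clause 5: 2 positive lit(s) -> not Horn
Clause 6: 2 positive lit(s) -> not Horn
Total Horn clauses = 2.

2


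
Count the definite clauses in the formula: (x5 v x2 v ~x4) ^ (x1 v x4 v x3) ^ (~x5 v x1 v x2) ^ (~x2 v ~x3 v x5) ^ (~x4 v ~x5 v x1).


A definite clause has exactly one positive literal.
Clause 1: 2 positive -> not definite
Clause 2: 3 positive -> not definite
Clause 3: 2 positive -> not definite
Clause 4: 1 positive -> definite
Clause 5: 1 positive -> definite
Definite clause count = 2.

2


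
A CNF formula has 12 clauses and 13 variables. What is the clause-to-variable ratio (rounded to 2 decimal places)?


Clause-to-variable ratio = clauses / variables.
12 / 13 = 0.92.

0.92


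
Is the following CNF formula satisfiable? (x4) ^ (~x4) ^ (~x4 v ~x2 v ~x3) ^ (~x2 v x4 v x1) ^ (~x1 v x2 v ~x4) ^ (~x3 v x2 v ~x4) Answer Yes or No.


Check all 16 possible truth assignments.
Number of satisfying assignments found: 0.
The formula is unsatisfiable.

No


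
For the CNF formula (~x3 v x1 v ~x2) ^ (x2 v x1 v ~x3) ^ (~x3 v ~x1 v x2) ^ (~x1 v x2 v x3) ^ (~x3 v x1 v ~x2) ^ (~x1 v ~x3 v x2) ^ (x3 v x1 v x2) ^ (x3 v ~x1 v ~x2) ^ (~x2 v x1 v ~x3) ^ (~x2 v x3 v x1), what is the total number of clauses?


Each group enclosed in parentheses joined by ^ is one clause.
Counting the conjuncts: 10 clauses.

10


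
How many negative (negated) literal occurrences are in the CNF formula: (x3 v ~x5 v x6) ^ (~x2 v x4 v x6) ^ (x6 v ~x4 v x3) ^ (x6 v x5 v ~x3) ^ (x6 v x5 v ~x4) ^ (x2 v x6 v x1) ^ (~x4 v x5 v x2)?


Scan each clause for negated literals.
Clause 1: 1 negative; Clause 2: 1 negative; Clause 3: 1 negative; Clause 4: 1 negative; Clause 5: 1 negative; Clause 6: 0 negative; Clause 7: 1 negative.
Total negative literal occurrences = 6.

6


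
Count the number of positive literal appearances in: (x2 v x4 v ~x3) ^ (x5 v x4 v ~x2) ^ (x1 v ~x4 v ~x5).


Scan each clause for unnegated literals.
Clause 1: 2 positive; Clause 2: 2 positive; Clause 3: 1 positive.
Total positive literal occurrences = 5.

5


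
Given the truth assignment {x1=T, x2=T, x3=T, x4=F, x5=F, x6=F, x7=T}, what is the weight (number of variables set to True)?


The weight is the number of variables assigned True.
True variables: x1, x2, x3, x7.
Weight = 4.

4


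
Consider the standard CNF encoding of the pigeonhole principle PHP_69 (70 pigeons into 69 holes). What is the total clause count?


The PHP encoding has two parts:
1) At-least-one-hole clauses: 70 (one per pigeon, each with 69 literals).
2) At-most-one-pigeon-per-hole clauses: 69 holes * C(70,2) = 69 * 2415 = 166635.
Total clauses = 70 + 166635 = 166705.

166705


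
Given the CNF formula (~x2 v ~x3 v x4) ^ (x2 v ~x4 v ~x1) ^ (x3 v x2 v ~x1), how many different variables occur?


Identify each distinct variable in the formula.
Variables found: x1, x2, x3, x4.
Total distinct variables = 4.

4


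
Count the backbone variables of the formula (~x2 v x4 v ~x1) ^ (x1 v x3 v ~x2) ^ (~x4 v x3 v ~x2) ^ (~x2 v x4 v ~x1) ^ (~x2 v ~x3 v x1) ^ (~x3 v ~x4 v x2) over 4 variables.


Find all satisfying assignments: 7 model(s).
Check which variables have the same value in every model.
No variable is fixed across all models.
Backbone size = 0.

0


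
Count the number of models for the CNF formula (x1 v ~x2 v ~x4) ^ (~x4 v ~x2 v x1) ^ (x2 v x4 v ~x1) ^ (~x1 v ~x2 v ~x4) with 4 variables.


Enumerate all 16 truth assignments over 4 variables.
Test each against every clause.
Satisfying assignments found: 10.

10


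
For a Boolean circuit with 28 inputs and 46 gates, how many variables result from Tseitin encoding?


The Tseitin transformation introduces one auxiliary variable per gate.
Total variables = inputs + gates = 28 + 46 = 74.

74


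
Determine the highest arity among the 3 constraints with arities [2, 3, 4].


The arities are: 2, 3, 4.
Scan for the maximum value.
Maximum arity = 4.

4


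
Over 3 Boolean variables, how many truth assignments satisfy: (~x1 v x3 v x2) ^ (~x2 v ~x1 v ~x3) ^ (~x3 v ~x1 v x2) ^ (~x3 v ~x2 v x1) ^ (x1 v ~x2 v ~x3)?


Enumerate all 8 truth assignments over 3 variables.
Test each against every clause.
Satisfying assignments found: 4.

4


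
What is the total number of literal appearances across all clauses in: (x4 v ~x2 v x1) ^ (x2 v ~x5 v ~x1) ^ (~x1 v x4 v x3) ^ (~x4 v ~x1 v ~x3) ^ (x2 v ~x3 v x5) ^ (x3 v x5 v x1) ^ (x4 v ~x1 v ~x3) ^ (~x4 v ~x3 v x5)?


Clause lengths: 3, 3, 3, 3, 3, 3, 3, 3.
Sum = 3 + 3 + 3 + 3 + 3 + 3 + 3 + 3 = 24.

24


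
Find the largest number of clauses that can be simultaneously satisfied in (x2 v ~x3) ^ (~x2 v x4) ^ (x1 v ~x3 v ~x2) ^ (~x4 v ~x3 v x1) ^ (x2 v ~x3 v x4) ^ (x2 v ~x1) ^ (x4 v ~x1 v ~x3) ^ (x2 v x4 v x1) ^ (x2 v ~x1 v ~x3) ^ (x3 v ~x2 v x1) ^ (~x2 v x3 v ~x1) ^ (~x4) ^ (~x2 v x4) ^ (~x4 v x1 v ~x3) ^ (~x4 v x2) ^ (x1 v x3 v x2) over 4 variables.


Enumerate all 16 truth assignments.
For each, count how many of the 16 clauses are satisfied.
The formula is not fully satisfiable, so the maximum is below 16.
Maximum simultaneously satisfiable clauses = 15.

15


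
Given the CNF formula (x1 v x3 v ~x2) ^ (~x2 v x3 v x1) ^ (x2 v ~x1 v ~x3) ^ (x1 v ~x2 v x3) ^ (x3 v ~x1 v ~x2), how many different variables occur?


Identify each distinct variable in the formula.
Variables found: x1, x2, x3.
Total distinct variables = 3.

3


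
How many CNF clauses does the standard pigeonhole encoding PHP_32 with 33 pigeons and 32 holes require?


The PHP encoding has two parts:
1) At-least-one-hole clauses: 33 (one per pigeon, each with 32 literals).
2) At-most-one-pigeon-per-hole clauses: 32 holes * C(33,2) = 32 * 528 = 16896.
Total clauses = 33 + 16896 = 16929.

16929


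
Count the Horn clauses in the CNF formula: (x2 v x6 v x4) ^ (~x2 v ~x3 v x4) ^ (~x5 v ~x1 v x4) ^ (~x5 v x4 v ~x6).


A Horn clause has at most one positive literal.
Clause 1: 3 positive lit(s) -> not Horn
Clause 2: 1 positive lit(s) -> Horn
Clause 3: 1 positive lit(s) -> Horn
Clause 4: 1 positive lit(s) -> Horn
Total Horn clauses = 3.

3


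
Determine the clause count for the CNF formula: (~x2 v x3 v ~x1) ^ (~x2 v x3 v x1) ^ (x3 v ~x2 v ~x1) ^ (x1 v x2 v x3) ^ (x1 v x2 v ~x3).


Each group enclosed in parentheses joined by ^ is one clause.
Counting the conjuncts: 5 clauses.

5


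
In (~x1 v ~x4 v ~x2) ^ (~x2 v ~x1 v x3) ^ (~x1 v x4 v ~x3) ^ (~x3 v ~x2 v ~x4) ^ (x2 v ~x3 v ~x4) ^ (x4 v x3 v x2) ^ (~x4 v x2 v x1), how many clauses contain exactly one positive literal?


A definite clause has exactly one positive literal.
Clause 1: 0 positive -> not definite
Clause 2: 1 positive -> definite
Clause 3: 1 positive -> definite
Clause 4: 0 positive -> not definite
Clause 5: 1 positive -> definite
Clause 6: 3 positive -> not definite
Clause 7: 2 positive -> not definite
Definite clause count = 3.

3


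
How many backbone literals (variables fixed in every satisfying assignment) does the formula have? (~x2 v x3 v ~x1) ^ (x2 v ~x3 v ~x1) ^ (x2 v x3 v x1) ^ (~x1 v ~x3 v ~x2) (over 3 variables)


Find all satisfying assignments: 4 model(s).
Check which variables have the same value in every model.
No variable is fixed across all models.
Backbone size = 0.

0


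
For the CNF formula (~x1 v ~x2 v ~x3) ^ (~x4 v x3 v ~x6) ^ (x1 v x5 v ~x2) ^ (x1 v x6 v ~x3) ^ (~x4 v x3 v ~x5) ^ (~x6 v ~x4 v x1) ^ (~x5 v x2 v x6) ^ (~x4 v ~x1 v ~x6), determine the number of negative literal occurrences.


Scan each clause for negated literals.
Clause 1: 3 negative; Clause 2: 2 negative; Clause 3: 1 negative; Clause 4: 1 negative; Clause 5: 2 negative; Clause 6: 2 negative; Clause 7: 1 negative; Clause 8: 3 negative.
Total negative literal occurrences = 15.

15


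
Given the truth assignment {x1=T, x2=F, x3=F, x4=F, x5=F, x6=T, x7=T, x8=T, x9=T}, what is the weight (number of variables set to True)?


The weight is the number of variables assigned True.
True variables: x1, x6, x7, x8, x9.
Weight = 5.

5
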